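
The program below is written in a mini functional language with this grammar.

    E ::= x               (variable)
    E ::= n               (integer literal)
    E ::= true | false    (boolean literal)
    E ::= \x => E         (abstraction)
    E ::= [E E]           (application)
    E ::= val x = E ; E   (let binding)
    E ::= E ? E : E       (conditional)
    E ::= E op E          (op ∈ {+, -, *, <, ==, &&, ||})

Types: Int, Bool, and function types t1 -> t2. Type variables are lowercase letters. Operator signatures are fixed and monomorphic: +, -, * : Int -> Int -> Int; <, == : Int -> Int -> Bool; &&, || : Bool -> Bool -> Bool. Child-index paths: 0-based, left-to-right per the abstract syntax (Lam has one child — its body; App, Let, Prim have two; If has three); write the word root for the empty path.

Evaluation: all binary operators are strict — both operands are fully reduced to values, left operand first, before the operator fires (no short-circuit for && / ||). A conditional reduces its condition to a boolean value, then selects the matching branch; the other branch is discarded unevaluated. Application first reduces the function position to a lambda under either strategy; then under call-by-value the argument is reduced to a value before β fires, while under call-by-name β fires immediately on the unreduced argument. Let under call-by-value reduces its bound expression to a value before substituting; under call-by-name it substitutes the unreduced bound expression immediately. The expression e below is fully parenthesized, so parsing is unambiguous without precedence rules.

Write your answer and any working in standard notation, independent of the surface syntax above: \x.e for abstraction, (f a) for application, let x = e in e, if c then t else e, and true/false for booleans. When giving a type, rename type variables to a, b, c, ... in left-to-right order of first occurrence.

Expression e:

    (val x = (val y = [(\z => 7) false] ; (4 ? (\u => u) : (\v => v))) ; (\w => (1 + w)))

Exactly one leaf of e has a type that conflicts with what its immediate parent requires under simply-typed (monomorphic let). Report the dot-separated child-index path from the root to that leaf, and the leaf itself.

Trace:
\z._ : a -> Int
  unify a -> Int ~ Bool -> b
  unify a ~ Bool
  unify Int ~ b
_ _ : Int
let y : Int
  unify Int ~ Bool
  FAIL: mismatch Int ~ Bool

Answer: 0.1.0 : 4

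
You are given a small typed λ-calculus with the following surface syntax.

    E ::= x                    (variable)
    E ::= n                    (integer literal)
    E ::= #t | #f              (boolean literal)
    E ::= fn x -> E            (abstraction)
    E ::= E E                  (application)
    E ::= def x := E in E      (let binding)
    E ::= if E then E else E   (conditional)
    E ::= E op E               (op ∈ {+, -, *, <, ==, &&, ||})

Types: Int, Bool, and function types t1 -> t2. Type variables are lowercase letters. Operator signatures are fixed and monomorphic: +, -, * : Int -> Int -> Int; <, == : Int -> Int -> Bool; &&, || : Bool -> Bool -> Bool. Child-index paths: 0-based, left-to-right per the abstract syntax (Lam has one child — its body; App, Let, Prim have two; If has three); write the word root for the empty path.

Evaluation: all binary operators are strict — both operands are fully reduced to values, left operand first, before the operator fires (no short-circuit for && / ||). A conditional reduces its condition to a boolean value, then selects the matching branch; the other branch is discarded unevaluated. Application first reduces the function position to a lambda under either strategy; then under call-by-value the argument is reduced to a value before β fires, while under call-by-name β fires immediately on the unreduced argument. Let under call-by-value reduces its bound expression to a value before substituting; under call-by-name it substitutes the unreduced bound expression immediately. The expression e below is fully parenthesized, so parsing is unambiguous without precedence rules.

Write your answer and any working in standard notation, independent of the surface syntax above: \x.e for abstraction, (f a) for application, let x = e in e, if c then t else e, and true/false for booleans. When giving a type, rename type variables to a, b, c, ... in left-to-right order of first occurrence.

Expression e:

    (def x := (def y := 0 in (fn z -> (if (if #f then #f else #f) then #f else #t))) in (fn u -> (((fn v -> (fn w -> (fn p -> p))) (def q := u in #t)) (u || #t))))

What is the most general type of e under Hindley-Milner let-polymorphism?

Trace:
let y : Int
  unify Bool ~ Bool
  unify Bool ~ Bool
  unify Bool ~ Bool
  unify Bool ~ Bool
\z._ : a -> Bool
let x : forall. a -> Bool
p : e
\p._ : e -> e
\w._ : d -> e -> e
\v._ : c -> d -> e -> e
u : b
let q : b
  unify c -> d -> e -> e ~ Bool -> f
  unify c ~ Bool
  unify d -> e -> e ~ f
_ _ : d -> e -> e
u : b
  unify b ~ Bool
  unify Bool ~ Bool
  unify d -> e -> e ~ Bool -> g
  unify d ~ Bool
  unify e -> e ~ g
_ _ : e -> e
\u._ : Bool -> e -> e

Answer: Bool -> a -> a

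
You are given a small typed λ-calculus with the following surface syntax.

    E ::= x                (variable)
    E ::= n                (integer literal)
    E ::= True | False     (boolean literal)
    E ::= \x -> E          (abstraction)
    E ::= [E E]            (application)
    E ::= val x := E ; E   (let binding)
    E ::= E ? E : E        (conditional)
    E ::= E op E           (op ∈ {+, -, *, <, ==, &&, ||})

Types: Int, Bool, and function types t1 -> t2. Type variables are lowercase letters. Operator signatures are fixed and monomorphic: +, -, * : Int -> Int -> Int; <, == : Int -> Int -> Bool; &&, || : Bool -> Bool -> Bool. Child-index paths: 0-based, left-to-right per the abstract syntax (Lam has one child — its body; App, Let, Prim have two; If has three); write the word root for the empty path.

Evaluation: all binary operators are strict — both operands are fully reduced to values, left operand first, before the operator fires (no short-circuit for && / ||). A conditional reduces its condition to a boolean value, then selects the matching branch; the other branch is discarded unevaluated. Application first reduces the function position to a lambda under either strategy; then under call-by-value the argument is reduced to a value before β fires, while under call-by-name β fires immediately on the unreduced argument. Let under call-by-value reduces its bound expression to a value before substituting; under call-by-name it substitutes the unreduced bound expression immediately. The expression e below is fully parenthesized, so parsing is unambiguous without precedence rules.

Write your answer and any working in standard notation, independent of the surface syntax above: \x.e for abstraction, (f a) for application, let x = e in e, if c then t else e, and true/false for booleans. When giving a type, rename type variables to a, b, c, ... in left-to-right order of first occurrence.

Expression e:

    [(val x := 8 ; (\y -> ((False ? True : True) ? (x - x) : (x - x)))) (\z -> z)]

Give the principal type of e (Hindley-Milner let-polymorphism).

Working:
let x : Int
  unify Bool ~ Bool
  unify Bool ~ Bool
  unify Bool ~ Bool
x : Int
  unify Int ~ Int
x : Int
  unify Int ~ Int
x : Int
  unify Int ~ Int
x : Int
  unify Int ~ Int
  unify Int ~ Int
\y._ : a -> Int
z : b
\z._ : b -> b
  unify a -> Int ~ (b -> b) -> c
  unify a ~ b -> b
  unify Int ~ c
_ _ : Int

Answer: Int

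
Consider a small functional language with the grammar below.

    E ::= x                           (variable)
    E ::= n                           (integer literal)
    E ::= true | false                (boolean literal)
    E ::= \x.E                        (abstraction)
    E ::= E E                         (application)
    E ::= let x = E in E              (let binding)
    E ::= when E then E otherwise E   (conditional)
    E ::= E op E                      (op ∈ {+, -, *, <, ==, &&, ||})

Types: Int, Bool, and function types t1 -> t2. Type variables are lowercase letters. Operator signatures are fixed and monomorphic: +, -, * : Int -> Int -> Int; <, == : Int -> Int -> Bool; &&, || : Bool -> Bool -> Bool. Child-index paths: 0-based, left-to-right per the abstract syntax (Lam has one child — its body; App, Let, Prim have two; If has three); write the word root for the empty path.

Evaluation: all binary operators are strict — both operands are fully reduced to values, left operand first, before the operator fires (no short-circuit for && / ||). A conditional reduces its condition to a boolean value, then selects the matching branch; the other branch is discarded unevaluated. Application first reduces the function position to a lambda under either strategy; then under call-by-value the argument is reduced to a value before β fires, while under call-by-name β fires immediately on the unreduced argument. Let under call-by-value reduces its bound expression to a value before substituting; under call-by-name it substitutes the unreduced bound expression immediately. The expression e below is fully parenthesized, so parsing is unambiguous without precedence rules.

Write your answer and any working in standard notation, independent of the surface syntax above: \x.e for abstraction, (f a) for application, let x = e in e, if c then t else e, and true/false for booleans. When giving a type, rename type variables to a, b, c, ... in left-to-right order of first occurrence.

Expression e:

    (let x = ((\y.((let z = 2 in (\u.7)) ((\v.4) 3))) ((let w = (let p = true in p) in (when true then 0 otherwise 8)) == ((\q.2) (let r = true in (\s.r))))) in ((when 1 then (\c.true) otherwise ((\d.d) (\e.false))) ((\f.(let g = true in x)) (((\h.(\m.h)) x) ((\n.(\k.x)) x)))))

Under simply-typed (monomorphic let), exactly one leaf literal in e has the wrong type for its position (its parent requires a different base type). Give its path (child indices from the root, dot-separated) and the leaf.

Derivation:
let z : Int
\u._ : b -> Int
\v._ : c -> Int
  unify c -> Int ~ Int -> d
  unify c ~ Int
  unify Int ~ d
_ _ : Int
  unify b -> Int ~ Int -> e
  unify b ~ Int
  unify Int ~ e
_ _ : Int
\y._ : a -> Int
let p : Bool
p : Bool
let w : Bool
  unify Bool ~ Bool
  unify Int ~ Int
  unify Int ~ Int
\q._ : f -> Int
let r : Bool
r : Bool
\s._ : g -> Bool
  unify f -> Int ~ (g -> Bool) -> h
  unify f ~ g -> Bool
  unify Int ~ h
_ _ : Int
  unify Int ~ Int
  unify a -> Int ~ Bool -> i
  unify a ~ Bool
  unify Int ~ i
_ _ : Int
let x : Int
  unify Int ~ Bool
  FAIL: mismatch Int ~ Bool

Answer: 1.0.0 : 1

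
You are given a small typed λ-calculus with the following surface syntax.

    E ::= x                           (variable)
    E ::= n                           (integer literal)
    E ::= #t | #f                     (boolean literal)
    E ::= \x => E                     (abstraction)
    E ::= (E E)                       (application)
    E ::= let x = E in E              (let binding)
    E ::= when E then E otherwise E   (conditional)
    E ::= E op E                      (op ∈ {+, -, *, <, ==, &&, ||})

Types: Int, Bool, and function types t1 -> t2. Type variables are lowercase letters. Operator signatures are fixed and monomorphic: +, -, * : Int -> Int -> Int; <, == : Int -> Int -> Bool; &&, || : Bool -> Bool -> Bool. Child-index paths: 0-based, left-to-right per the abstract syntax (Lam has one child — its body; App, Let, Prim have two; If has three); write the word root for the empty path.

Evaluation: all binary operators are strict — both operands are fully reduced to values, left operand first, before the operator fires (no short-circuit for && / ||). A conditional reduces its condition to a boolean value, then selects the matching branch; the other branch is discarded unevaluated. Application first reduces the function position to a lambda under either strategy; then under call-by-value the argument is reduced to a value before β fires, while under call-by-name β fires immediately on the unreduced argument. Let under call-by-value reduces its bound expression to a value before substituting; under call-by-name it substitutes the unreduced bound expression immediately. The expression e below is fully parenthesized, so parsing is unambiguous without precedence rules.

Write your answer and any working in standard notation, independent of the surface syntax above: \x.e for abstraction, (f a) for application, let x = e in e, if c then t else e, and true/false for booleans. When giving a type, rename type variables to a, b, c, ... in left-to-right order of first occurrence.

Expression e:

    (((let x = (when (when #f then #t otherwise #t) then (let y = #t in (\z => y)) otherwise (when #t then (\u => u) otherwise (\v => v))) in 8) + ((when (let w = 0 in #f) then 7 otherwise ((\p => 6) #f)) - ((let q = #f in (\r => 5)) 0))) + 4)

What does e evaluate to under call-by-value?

Answer: 13

Derivation:
step 0: (((let x = (if (if false then true else true) then (let y = true in (\z.y)) else (if true then (\u.u) else (\v.v))) in 8) + ((if (let w = 0 in false) then 7 else ((\p.6) false)) - ((let q = false in (\r.5)) 0))) + 4)
step 1: [if@0.0.0.0] (((let x = (if true then (let y = true in (\z.y)) else (if true then (\u.u) else (\v.v))) in 8) + ((if (let w = 0 in false) then 7 else ((\p.6) false)) - ((let q = false in (\r.5)) 0))) + 4)
step 2: [if@0.0.0] (((let x = (let y = true in (\z.y)) in 8) + ((if (let w = 0 in false) then 7 else ((\p.6) false)) - ((let q = false in (\r.5)) 0))) + 4)
step 3: [let@0.0.0] (((let x = (\z.true) in 8) + ((if (let w = 0 in false) then 7 else ((\p.6) false)) - ((let q = false in (\r.5)) 0))) + 4)
step 4: [let@0.0] ((8 + ((if (let w = 0 in false) then 7 else ((\p.6) false)) - ((let q = false in (\r.5)) 0))) + 4)
step 5: [let@0.1.0.0] ((8 + ((if false then 7 else ((\p.6) false)) - ((let q = false in (\r.5)) 0))) + 4)
step 6: [if@0.1.0] ((8 + (((\p.6) false) - ((let q = false in (\r.5)) 0))) + 4)
step 7: [beta@0.1.0] ((8 + (6 - ((let q = false in (\r.5)) 0))) + 4)
step 8: [let@0.1.1.0] ((8 + (6 - ((\r.5) 0))) + 4)
step 9: [beta@0.1.1] ((8 + (6 - 5)) + 4)
step 10: [delta@0.1] ((8 + 1) + 4)
step 11: [delta@0] (9 + 4)
step 12: [delta@root] 13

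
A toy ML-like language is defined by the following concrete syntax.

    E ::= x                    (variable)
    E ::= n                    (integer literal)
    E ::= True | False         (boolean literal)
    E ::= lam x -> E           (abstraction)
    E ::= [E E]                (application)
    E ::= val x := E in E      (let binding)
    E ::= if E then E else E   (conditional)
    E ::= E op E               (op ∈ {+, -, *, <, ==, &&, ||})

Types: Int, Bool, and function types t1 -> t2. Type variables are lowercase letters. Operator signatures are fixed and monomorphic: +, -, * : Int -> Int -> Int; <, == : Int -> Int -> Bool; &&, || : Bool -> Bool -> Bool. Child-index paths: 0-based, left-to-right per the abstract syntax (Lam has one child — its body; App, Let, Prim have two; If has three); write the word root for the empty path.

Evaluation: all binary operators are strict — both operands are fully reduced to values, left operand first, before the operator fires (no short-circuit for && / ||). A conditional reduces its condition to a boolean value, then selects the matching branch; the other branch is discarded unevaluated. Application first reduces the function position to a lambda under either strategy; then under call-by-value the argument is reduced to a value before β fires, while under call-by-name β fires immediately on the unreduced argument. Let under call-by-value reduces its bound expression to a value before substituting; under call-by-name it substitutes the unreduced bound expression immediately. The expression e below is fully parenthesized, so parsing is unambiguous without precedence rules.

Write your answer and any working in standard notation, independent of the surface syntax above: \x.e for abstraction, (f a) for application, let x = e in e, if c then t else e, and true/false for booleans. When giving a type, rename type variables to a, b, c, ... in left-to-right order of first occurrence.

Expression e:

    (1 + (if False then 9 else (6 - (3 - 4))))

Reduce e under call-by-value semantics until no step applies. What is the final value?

Answer: 8

Derivation:
step 0: (1 + (if false then 9 else (6 - (3 - 4))))
step 1: [if@1] (1 + (6 - (3 - 4)))
step 2: [delta@1.1] (1 + (6 - -1))
step 3: [delta@1] (1 + 7)
step 4: [delta@root] 8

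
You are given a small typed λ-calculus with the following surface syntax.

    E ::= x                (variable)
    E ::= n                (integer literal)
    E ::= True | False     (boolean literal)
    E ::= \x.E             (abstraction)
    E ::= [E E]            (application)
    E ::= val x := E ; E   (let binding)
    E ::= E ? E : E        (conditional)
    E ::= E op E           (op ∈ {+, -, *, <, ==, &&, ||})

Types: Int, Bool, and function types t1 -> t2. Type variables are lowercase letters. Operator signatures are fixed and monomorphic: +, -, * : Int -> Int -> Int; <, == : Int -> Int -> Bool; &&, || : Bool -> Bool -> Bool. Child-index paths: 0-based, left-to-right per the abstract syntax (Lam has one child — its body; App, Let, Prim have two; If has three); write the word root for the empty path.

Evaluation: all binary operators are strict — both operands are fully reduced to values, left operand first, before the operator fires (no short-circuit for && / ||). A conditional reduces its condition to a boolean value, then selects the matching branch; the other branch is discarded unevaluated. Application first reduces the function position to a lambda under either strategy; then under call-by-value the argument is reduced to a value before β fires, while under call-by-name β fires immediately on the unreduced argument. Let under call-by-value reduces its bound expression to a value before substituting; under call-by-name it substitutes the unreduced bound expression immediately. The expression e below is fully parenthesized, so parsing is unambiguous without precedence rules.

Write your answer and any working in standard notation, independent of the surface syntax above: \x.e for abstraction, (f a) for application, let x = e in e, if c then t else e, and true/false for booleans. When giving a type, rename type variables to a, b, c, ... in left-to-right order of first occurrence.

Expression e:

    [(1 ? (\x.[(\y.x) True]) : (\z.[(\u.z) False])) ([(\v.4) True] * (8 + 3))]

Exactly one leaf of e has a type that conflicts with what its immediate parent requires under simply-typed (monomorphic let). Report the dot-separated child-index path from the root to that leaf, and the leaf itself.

Working:
  unify Int ~ Bool
  FAIL: mismatch Int ~ Bool

Answer: 0.0 : 1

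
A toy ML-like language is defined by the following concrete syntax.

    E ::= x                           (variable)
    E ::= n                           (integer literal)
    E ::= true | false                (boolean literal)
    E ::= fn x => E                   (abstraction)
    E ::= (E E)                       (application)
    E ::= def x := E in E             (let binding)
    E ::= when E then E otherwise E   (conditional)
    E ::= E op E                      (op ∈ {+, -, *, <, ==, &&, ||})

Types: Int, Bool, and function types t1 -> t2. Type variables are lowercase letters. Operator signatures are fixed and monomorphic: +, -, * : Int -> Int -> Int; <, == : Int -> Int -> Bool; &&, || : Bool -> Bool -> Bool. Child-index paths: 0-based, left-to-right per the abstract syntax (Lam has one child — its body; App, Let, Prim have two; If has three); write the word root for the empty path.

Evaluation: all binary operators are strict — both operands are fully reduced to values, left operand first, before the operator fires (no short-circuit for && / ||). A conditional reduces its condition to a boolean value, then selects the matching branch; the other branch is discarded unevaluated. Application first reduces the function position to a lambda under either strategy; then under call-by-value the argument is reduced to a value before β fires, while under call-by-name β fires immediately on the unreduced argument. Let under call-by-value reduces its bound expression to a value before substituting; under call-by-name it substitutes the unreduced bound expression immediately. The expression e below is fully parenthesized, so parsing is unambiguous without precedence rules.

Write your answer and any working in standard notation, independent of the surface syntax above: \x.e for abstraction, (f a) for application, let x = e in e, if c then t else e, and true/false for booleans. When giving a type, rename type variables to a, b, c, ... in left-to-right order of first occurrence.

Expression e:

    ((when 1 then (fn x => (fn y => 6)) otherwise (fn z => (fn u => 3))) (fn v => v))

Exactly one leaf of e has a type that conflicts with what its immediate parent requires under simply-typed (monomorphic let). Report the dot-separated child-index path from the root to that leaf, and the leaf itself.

Derivation:
  unify Int ~ Bool
  FAIL: mismatch Int ~ Bool

Answer: 0.0 : 1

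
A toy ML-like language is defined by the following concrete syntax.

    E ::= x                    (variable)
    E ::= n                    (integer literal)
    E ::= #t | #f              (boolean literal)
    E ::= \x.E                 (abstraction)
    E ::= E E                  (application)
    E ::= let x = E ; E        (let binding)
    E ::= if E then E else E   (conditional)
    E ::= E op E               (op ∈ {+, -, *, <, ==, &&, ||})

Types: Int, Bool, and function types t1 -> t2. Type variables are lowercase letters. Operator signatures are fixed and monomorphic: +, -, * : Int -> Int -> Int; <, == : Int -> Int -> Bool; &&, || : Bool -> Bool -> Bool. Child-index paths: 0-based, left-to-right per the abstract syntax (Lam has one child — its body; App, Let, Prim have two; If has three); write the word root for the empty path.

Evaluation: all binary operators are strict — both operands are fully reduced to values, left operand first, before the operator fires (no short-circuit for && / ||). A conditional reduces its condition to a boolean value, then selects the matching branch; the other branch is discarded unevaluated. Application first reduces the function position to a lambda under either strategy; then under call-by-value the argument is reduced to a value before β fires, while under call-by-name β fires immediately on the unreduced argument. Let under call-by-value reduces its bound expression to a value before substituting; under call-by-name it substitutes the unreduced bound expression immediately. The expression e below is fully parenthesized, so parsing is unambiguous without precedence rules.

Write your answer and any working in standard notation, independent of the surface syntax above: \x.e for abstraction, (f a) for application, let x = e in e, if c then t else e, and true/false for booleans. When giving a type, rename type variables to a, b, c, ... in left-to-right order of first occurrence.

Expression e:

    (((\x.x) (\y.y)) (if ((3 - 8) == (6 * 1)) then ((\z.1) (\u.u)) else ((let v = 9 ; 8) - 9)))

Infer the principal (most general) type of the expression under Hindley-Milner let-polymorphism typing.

Working:
x : a
\x._ : a -> a
y : b
\y._ : b -> b
  unify a -> a ~ (b -> b) -> c
  unify a ~ b -> b
  unify b -> b ~ c
_ _ : b -> b
  unify Int ~ Int
  unify Int ~ Int
  unify Int ~ Int
  unify Int ~ Int
  unify Int ~ Int
  unify Int ~ Int
  unify Bool ~ Bool
\z._ : d -> Int
u : e
\u._ : e -> e
  unify d -> Int ~ (e -> e) -> f
  unify d ~ e -> e
  unify Int ~ f
_ _ : Int
let v : Int
  unify Int ~ Int
  unify Int ~ Int
  unify Int ~ Int
  unify b -> b ~ Int -> g
  unify b ~ Int
  unify Int ~ g
_ _ : Int

Answer: Int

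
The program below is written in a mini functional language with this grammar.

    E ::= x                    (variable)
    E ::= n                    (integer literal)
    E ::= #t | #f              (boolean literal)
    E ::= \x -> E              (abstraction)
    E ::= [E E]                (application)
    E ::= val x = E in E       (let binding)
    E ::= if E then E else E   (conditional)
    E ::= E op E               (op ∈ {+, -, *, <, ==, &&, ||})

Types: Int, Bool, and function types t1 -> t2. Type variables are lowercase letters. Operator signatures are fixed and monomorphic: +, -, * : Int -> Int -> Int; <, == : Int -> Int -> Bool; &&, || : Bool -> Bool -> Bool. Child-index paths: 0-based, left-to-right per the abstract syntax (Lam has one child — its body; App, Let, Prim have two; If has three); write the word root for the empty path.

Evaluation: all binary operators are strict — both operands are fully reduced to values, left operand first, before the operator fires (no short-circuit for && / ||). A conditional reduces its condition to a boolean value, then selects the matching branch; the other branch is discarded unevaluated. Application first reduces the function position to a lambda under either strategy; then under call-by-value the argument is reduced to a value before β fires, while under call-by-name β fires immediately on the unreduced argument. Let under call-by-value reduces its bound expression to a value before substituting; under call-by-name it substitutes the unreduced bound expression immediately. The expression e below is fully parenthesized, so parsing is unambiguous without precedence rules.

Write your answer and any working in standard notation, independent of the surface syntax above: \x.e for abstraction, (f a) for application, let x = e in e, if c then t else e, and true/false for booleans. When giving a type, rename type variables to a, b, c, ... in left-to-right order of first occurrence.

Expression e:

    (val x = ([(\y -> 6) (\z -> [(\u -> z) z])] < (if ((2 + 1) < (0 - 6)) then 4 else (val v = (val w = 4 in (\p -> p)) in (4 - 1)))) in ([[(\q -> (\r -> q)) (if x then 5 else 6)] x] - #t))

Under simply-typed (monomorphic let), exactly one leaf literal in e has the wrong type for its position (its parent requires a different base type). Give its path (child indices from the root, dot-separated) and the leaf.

Trace:
\y._ : a -> Int
z : b
\u._ : c -> b
z : b
  unify c -> b ~ b -> d
  unify c ~ b
  unify b ~ d
_ _ : d
\z._ : d -> d
  unify a -> Int ~ (d -> d) -> e
  unify a ~ d -> d
  unify Int ~ e
_ _ : Int
  unify Int ~ Int
  unify Int ~ Int
  unify Int ~ Int
  unify Int ~ Int
  unify Int ~ Int
  unify Int ~ Int
  unify Int ~ Int
  unify Bool ~ Bool
let w : Int
p : f
\p._ : f -> f
let v : f -> f
  unify Int ~ Int
  unify Int ~ Int
  unify Int ~ Int
  unify Int ~ Int
let x : Bool
q : g
\r._ : h -> g
\q._ : g -> h -> g
x : Bool
  unify Bool ~ Bool
  unify Int ~ Int
  unify g -> h -> g ~ Int -> i
  unify g ~ Int
  unify h -> Int ~ i
_ _ : h -> Int
x : Bool
  unify h -> Int ~ Bool -> j
  unify h ~ Bool
  unify Int ~ j
_ _ : Int
  unify Int ~ Int
  unify Bool ~ Int
  FAIL: mismatch Bool ~ Int

Answer: 1.1 : true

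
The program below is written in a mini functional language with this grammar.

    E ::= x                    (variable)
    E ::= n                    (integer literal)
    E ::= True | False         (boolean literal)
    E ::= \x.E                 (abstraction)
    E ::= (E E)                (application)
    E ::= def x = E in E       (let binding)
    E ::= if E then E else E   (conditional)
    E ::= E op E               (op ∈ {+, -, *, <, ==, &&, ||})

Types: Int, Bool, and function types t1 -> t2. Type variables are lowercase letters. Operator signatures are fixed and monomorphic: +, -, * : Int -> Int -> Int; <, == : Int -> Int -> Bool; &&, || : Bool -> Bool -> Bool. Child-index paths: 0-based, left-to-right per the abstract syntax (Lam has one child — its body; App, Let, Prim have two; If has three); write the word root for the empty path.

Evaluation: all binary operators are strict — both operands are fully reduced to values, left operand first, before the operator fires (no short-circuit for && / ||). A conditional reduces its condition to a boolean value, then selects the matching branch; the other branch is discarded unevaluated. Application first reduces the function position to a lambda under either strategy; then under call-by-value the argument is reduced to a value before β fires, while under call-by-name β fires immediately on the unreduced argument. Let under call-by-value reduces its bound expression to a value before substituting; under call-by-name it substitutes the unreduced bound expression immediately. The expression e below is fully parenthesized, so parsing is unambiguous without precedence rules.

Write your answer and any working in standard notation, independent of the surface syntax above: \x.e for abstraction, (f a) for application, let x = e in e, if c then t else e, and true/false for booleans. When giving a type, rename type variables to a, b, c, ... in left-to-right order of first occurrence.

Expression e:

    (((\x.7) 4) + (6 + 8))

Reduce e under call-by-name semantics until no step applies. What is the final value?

Derivation:
step 0: (((\x.7) 4) + (6 + 8))
step 1: [beta@0] (7 + (6 + 8))
step 2: [delta@1] (7 + 14)
step 3: [delta@root] 21

Answer: 21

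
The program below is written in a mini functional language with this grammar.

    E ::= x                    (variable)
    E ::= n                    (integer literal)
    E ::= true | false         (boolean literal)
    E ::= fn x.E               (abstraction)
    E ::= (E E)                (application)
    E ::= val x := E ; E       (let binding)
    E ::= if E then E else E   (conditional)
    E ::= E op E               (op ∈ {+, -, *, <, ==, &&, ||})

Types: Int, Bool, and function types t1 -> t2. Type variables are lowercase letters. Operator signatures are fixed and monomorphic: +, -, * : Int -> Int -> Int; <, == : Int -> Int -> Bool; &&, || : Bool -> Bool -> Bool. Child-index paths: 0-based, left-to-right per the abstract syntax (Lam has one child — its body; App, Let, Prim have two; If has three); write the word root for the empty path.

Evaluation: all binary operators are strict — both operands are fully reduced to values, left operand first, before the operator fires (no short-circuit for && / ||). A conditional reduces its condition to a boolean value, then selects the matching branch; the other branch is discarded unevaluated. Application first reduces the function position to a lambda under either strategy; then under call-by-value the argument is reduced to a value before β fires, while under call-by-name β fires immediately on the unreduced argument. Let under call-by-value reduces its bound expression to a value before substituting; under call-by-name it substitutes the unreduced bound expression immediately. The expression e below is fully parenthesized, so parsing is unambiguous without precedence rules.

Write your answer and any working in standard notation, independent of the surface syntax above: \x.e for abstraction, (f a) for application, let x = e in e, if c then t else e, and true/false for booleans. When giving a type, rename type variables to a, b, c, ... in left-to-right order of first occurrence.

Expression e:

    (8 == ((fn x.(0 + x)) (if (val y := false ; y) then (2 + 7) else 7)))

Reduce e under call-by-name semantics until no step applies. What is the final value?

Derivation:
step 0: (8 == ((\x.(0 + x)) (if (let y = false in y) then (2 + 7) else 7)))
step 1: [beta@1] (8 == (0 + (if (let y = false in y) then (2 + 7) else 7)))
step 2: [let@1.1.0] (8 == (0 + (if false then (2 + 7) else 7)))
step 3: [if@1.1] (8 == (0 + 7))
step 4: [delta@1] (8 == 7)
step 5: [delta@root] false

Answer: false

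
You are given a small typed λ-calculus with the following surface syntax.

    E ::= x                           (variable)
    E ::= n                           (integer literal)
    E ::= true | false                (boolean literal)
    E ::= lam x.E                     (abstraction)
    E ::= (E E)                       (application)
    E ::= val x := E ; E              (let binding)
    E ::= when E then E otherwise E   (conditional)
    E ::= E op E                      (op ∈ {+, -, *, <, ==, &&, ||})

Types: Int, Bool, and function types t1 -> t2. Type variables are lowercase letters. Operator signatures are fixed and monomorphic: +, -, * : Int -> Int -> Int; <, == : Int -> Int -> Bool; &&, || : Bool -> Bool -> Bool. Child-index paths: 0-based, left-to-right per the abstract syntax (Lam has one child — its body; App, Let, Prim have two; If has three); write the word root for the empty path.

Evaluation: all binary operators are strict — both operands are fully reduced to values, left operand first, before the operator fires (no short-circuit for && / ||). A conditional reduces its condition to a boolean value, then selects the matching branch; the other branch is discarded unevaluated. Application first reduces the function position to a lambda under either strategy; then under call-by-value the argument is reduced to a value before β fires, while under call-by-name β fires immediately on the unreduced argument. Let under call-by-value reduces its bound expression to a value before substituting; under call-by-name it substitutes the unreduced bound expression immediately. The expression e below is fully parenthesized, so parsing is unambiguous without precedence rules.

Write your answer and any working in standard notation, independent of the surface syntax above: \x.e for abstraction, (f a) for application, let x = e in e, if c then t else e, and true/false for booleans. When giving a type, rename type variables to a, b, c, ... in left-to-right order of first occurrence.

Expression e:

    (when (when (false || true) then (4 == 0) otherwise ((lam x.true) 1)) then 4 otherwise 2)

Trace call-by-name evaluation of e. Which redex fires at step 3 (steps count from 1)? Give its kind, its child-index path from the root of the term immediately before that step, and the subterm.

Answer: delta at 0 : (4 == 0)

Trace:
step 0: (if (if (false || true) then (4 == 0) else ((\x.true) 1)) then 4 else 2)
step 1: [delta@0.0] (if (if true then (4 == 0) else ((\x.true) 1)) then 4 else 2)
step 2: [if@0] (if (4 == 0) then 4 else 2)
step 3: [delta@0] (if false then 4 else 2)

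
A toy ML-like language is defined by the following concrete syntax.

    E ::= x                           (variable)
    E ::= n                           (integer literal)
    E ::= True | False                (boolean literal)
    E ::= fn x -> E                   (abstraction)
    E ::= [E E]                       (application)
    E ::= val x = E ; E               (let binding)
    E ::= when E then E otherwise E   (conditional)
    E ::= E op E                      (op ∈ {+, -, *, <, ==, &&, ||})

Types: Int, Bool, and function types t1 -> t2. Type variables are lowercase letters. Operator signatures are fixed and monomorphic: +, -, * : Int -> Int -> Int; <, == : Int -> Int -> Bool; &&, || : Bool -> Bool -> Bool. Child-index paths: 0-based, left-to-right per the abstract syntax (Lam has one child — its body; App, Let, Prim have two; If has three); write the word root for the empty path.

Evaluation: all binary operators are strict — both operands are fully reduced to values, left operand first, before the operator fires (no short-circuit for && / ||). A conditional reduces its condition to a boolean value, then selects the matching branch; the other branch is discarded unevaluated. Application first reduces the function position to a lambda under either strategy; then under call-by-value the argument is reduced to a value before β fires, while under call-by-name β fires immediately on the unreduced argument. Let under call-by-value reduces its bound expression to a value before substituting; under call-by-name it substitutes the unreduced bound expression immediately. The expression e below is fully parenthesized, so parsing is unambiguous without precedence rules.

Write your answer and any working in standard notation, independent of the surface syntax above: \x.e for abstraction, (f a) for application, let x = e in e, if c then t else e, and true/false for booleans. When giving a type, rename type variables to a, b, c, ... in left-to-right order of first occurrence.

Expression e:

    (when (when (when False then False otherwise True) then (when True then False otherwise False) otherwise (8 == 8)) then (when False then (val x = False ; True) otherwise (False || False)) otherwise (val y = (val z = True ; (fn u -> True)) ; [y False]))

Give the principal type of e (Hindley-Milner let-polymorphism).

Answer: Bool

Derivation:
  unify Bool ~ Bool
  unify Bool ~ Bool
  unify Bool ~ Bool
  unify Bool ~ Bool
  unify Bool ~ Bool
  unify Int ~ Int
  unify Int ~ Int
  unify Bool ~ Bool
  unify Bool ~ Bool
  unify Bool ~ Bool
let x : Bool
  unify Bool ~ Bool
  unify Bool ~ Bool
  unify Bool ~ Bool
let z : Bool
\u._ : a -> Bool
let y : forall. a -> Bool
y : b -> Bool
  unify b -> Bool ~ Bool -> c
  unify b ~ Bool
  unify Bool ~ c
_ _ : Bool
  unify Bool ~ Bool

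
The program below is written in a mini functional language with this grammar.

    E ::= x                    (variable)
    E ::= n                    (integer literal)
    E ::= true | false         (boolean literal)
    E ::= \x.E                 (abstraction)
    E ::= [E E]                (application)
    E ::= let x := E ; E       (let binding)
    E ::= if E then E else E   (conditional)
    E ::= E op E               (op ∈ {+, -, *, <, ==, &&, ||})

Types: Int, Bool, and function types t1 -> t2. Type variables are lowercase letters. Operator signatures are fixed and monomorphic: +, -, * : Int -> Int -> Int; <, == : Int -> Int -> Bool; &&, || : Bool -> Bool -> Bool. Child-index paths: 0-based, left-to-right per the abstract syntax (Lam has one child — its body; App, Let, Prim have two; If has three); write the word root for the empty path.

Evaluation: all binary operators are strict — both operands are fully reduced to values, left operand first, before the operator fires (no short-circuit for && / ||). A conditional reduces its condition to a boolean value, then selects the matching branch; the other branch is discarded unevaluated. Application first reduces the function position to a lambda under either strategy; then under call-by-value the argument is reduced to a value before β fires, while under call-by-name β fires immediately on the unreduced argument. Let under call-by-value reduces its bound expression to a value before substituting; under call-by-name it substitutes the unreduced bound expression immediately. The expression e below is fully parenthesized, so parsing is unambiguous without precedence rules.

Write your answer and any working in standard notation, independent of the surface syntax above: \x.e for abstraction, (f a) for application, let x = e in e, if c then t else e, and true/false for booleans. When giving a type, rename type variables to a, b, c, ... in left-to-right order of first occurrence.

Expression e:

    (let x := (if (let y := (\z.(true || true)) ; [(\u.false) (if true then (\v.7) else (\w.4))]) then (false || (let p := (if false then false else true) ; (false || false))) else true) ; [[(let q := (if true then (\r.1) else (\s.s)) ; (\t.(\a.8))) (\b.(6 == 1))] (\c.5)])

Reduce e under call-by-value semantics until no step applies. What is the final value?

Derivation:
step 0: (let x = (if (let y = (\z.(true || true)) in ((\u.false) (if true then (\v.7) else (\w.4)))) then (false || (let p = (if false then false else true) in (false || false))) else true) in (((let q = (if true then (\r.1) else (\s.s)) in (\t.(\a.8))) (\b.(6 == 1))) (\c.5)))
step 1: [let@0.0] (let x = (if ((\u.false) (if true then (\v.7) else (\w.4))) then (false || (let p = (if false then false else true) in (false || false))) else true) in (((let q = (if true then (\r.1) else (\s.s)) in (\t.(\a.8))) (\b.(6 == 1))) (\c.5)))
step 2: [if@0.0.1] (let x = (if ((\u.false) (\v.7)) then (false || (let p = (if false then false else true) in (false || false))) else true) in (((let q = (if true then (\r.1) else (\s.s)) in (\t.(\a.8))) (\b.(6 == 1))) (\c.5)))
step 3: [beta@0.0] (let x = (if false then (false || (let p = (if false then false else true) in (false || false))) else true) in (((let q = (if true then (\r.1) else (\s.s)) in (\t.(\a.8))) (\b.(6 == 1))) (\c.5)))
step 4: [if@0] (let x = true in (((let q = (if true then (\r.1) else (\s.s)) in (\t.(\a.8))) (\b.(6 == 1))) (\c.5)))
step 5: [let@root] (((let q = (if true then (\r.1) else (\s.s)) in (\t.(\a.8))) (\b.(6 == 1))) (\c.5))
step 6: [if@0.0.0] (((let q = (\r.1) in (\t.(\a.8))) (\b.(6 == 1))) (\c.5))
step 7: [let@0.0] (((\t.(\a.8)) (\b.(6 == 1))) (\c.5))
step 8: [beta@0] ((\a.8) (\c.5))
step 9: [beta@root] 8

Answer: 8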